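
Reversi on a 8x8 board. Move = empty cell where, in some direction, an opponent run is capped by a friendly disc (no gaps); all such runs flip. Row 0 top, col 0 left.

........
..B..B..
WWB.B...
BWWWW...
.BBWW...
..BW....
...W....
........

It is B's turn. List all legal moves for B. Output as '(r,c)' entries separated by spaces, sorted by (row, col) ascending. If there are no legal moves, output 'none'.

(1,0): flips 1 -> legal
(1,1): flips 2 -> legal
(2,3): flips 1 -> legal
(2,5): flips 2 -> legal
(3,5): flips 4 -> legal
(4,0): flips 1 -> legal
(4,5): flips 2 -> legal
(5,4): flips 3 -> legal
(5,5): flips 2 -> legal
(6,2): no bracket -> illegal
(6,4): flips 1 -> legal
(7,2): no bracket -> illegal
(7,3): no bracket -> illegal
(7,4): flips 1 -> legal

Answer: (1,0) (1,1) (2,3) (2,5) (3,5) (4,0) (4,5) (5,4) (5,5) (6,4) (7,4)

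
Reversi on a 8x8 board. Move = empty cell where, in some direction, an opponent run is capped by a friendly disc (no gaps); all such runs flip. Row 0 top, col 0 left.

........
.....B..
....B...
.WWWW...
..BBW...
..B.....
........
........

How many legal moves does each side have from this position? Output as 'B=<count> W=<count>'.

Answer: B=7 W=8

Derivation:
-- B to move --
(2,0): flips 1 -> legal
(2,1): flips 1 -> legal
(2,2): flips 1 -> legal
(2,3): flips 1 -> legal
(2,5): flips 1 -> legal
(3,0): no bracket -> illegal
(3,5): no bracket -> illegal
(4,0): no bracket -> illegal
(4,1): no bracket -> illegal
(4,5): flips 1 -> legal
(5,3): no bracket -> illegal
(5,4): flips 2 -> legal
(5,5): no bracket -> illegal
B mobility = 7
-- W to move --
(0,4): no bracket -> illegal
(0,5): no bracket -> illegal
(0,6): flips 2 -> legal
(1,3): no bracket -> illegal
(1,4): flips 1 -> legal
(1,6): no bracket -> illegal
(2,3): no bracket -> illegal
(2,5): no bracket -> illegal
(2,6): no bracket -> illegal
(3,5): no bracket -> illegal
(4,1): flips 2 -> legal
(5,1): flips 1 -> legal
(5,3): flips 2 -> legal
(5,4): flips 1 -> legal
(6,1): flips 2 -> legal
(6,2): flips 2 -> legal
(6,3): no bracket -> illegal
W mobility = 8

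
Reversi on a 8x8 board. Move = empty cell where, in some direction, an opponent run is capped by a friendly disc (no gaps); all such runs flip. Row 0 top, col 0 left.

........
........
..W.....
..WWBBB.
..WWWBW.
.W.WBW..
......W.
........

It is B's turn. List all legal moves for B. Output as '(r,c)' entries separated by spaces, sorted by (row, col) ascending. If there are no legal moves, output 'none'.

Answer: (2,1) (3,1) (4,1) (4,7) (5,2) (5,6) (5,7) (6,2) (6,5)

Derivation:
(1,1): no bracket -> illegal
(1,2): no bracket -> illegal
(1,3): no bracket -> illegal
(2,1): flips 2 -> legal
(2,3): no bracket -> illegal
(2,4): no bracket -> illegal
(3,1): flips 2 -> legal
(3,7): no bracket -> illegal
(4,0): no bracket -> illegal
(4,1): flips 3 -> legal
(4,7): flips 1 -> legal
(5,0): no bracket -> illegal
(5,2): flips 2 -> legal
(5,6): flips 2 -> legal
(5,7): flips 1 -> legal
(6,0): no bracket -> illegal
(6,1): no bracket -> illegal
(6,2): flips 2 -> legal
(6,3): no bracket -> illegal
(6,4): no bracket -> illegal
(6,5): flips 1 -> legal
(6,7): no bracket -> illegal
(7,5): no bracket -> illegal
(7,6): no bracket -> illegal
(7,7): no bracket -> illegal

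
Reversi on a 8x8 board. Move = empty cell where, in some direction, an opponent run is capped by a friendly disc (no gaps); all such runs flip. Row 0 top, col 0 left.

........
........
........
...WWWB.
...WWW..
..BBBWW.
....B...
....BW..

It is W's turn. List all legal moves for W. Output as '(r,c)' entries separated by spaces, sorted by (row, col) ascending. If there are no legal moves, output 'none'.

(2,5): no bracket -> illegal
(2,6): no bracket -> illegal
(2,7): flips 1 -> legal
(3,7): flips 1 -> legal
(4,1): no bracket -> illegal
(4,2): flips 2 -> legal
(4,6): no bracket -> illegal
(4,7): no bracket -> illegal
(5,1): flips 3 -> legal
(6,1): flips 1 -> legal
(6,2): flips 1 -> legal
(6,3): flips 2 -> legal
(6,5): flips 1 -> legal
(7,3): flips 2 -> legal

Answer: (2,7) (3,7) (4,2) (5,1) (6,1) (6,2) (6,3) (6,5) (7,3)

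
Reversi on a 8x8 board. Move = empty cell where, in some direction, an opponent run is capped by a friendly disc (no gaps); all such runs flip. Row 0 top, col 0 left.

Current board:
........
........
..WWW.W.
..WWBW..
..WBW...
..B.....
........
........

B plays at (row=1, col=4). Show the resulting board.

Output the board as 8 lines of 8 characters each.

Answer: ........
....B...
..WWB.W.
..WWBW..
..WBW...
..B.....
........
........

Derivation:
Place B at (1,4); scan 8 dirs for brackets.
Dir NW: first cell '.' (not opp) -> no flip
Dir N: first cell '.' (not opp) -> no flip
Dir NE: first cell '.' (not opp) -> no flip
Dir W: first cell '.' (not opp) -> no flip
Dir E: first cell '.' (not opp) -> no flip
Dir SW: opp run (2,3) (3,2), next='.' -> no flip
Dir S: opp run (2,4) capped by B -> flip
Dir SE: first cell '.' (not opp) -> no flip
All flips: (2,4)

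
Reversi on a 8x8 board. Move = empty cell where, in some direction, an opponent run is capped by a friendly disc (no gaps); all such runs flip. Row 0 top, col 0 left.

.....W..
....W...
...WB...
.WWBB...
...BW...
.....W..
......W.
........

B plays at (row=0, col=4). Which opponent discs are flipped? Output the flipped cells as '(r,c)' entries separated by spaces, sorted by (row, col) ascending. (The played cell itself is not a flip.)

Dir NW: edge -> no flip
Dir N: edge -> no flip
Dir NE: edge -> no flip
Dir W: first cell '.' (not opp) -> no flip
Dir E: opp run (0,5), next='.' -> no flip
Dir SW: first cell '.' (not opp) -> no flip
Dir S: opp run (1,4) capped by B -> flip
Dir SE: first cell '.' (not opp) -> no flip

Answer: (1,4)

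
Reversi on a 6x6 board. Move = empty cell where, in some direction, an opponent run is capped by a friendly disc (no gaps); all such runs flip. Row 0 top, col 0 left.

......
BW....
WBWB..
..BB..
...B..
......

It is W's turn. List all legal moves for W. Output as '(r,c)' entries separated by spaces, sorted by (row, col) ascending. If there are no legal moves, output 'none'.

(0,0): flips 1 -> legal
(0,1): no bracket -> illegal
(1,2): no bracket -> illegal
(1,3): no bracket -> illegal
(1,4): no bracket -> illegal
(2,4): flips 1 -> legal
(3,0): no bracket -> illegal
(3,1): flips 1 -> legal
(3,4): no bracket -> illegal
(4,1): no bracket -> illegal
(4,2): flips 1 -> legal
(4,4): flips 1 -> legal
(5,2): no bracket -> illegal
(5,3): no bracket -> illegal
(5,4): no bracket -> illegal

Answer: (0,0) (2,4) (3,1) (4,2) (4,4)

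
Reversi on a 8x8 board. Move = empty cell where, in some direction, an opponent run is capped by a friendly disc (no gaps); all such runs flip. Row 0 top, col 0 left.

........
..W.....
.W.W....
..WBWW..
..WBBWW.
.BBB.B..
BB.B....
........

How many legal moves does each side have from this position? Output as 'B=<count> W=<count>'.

-- B to move --
(0,1): no bracket -> illegal
(0,2): no bracket -> illegal
(0,3): no bracket -> illegal
(1,0): flips 2 -> legal
(1,1): no bracket -> illegal
(1,3): flips 1 -> legal
(1,4): no bracket -> illegal
(2,0): no bracket -> illegal
(2,2): flips 2 -> legal
(2,4): flips 1 -> legal
(2,5): flips 3 -> legal
(2,6): flips 1 -> legal
(3,0): no bracket -> illegal
(3,1): flips 2 -> legal
(3,6): flips 2 -> legal
(3,7): flips 1 -> legal
(4,1): flips 1 -> legal
(4,7): flips 2 -> legal
(5,4): no bracket -> illegal
(5,6): no bracket -> illegal
(5,7): no bracket -> illegal
B mobility = 11
-- W to move --
(2,2): no bracket -> illegal
(2,4): flips 1 -> legal
(4,0): no bracket -> illegal
(4,1): no bracket -> illegal
(5,0): no bracket -> illegal
(5,4): flips 2 -> legal
(5,6): no bracket -> illegal
(6,2): flips 3 -> legal
(6,4): flips 2 -> legal
(6,5): flips 1 -> legal
(6,6): no bracket -> illegal
(7,0): flips 3 -> legal
(7,1): no bracket -> illegal
(7,2): no bracket -> illegal
(7,3): flips 4 -> legal
(7,4): no bracket -> illegal
W mobility = 7

Answer: B=11 W=7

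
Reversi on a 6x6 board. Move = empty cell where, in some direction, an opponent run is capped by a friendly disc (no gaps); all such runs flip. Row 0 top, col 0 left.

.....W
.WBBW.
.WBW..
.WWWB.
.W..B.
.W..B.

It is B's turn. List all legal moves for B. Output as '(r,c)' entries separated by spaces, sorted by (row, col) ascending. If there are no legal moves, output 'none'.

(0,0): flips 1 -> legal
(0,1): no bracket -> illegal
(0,2): no bracket -> illegal
(0,3): no bracket -> illegal
(0,4): no bracket -> illegal
(1,0): flips 1 -> legal
(1,5): flips 1 -> legal
(2,0): flips 1 -> legal
(2,4): flips 1 -> legal
(2,5): no bracket -> illegal
(3,0): flips 4 -> legal
(4,0): flips 1 -> legal
(4,2): flips 1 -> legal
(4,3): flips 2 -> legal
(5,0): no bracket -> illegal
(5,2): no bracket -> illegal

Answer: (0,0) (1,0) (1,5) (2,0) (2,4) (3,0) (4,0) (4,2) (4,3)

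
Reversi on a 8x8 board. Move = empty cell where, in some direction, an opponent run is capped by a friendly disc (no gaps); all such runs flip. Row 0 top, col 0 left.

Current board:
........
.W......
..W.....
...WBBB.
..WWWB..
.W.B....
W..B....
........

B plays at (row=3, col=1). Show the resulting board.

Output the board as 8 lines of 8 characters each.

Place B at (3,1); scan 8 dirs for brackets.
Dir NW: first cell '.' (not opp) -> no flip
Dir N: first cell '.' (not opp) -> no flip
Dir NE: opp run (2,2), next='.' -> no flip
Dir W: first cell '.' (not opp) -> no flip
Dir E: first cell '.' (not opp) -> no flip
Dir SW: first cell '.' (not opp) -> no flip
Dir S: first cell '.' (not opp) -> no flip
Dir SE: opp run (4,2) capped by B -> flip
All flips: (4,2)

Answer: ........
.W......
..W.....
.B.WBBB.
..BWWB..
.W.B....
W..B....
........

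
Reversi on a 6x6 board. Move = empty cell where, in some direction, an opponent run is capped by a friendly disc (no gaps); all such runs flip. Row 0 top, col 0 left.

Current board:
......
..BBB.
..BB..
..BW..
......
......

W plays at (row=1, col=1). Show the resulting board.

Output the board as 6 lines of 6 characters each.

Place W at (1,1); scan 8 dirs for brackets.
Dir NW: first cell '.' (not opp) -> no flip
Dir N: first cell '.' (not opp) -> no flip
Dir NE: first cell '.' (not opp) -> no flip
Dir W: first cell '.' (not opp) -> no flip
Dir E: opp run (1,2) (1,3) (1,4), next='.' -> no flip
Dir SW: first cell '.' (not opp) -> no flip
Dir S: first cell '.' (not opp) -> no flip
Dir SE: opp run (2,2) capped by W -> flip
All flips: (2,2)

Answer: ......
.WBBB.
..WB..
..BW..
......
......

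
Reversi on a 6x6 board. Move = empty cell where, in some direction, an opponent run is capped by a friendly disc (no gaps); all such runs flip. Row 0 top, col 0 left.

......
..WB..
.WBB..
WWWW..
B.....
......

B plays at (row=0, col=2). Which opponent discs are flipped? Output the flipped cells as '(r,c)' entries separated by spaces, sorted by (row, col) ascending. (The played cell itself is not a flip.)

Answer: (1,2)

Derivation:
Dir NW: edge -> no flip
Dir N: edge -> no flip
Dir NE: edge -> no flip
Dir W: first cell '.' (not opp) -> no flip
Dir E: first cell '.' (not opp) -> no flip
Dir SW: first cell '.' (not opp) -> no flip
Dir S: opp run (1,2) capped by B -> flip
Dir SE: first cell 'B' (not opp) -> no flip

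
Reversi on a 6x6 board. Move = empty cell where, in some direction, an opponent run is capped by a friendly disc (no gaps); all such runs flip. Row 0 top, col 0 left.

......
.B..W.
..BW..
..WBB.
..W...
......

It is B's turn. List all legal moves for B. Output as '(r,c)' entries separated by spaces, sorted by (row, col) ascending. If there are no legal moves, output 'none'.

(0,3): no bracket -> illegal
(0,4): no bracket -> illegal
(0,5): no bracket -> illegal
(1,2): flips 1 -> legal
(1,3): flips 1 -> legal
(1,5): no bracket -> illegal
(2,1): no bracket -> illegal
(2,4): flips 1 -> legal
(2,5): no bracket -> illegal
(3,1): flips 1 -> legal
(4,1): no bracket -> illegal
(4,3): no bracket -> illegal
(5,1): flips 1 -> legal
(5,2): flips 2 -> legal
(5,3): no bracket -> illegal

Answer: (1,2) (1,3) (2,4) (3,1) (5,1) (5,2)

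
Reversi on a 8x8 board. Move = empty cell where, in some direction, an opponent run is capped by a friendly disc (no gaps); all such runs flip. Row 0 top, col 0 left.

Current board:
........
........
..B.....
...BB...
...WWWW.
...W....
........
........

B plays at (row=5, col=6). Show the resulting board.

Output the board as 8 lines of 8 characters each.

Answer: ........
........
..B.....
...BB...
...WWBW.
...W..B.
........
........

Derivation:
Place B at (5,6); scan 8 dirs for brackets.
Dir NW: opp run (4,5) capped by B -> flip
Dir N: opp run (4,6), next='.' -> no flip
Dir NE: first cell '.' (not opp) -> no flip
Dir W: first cell '.' (not opp) -> no flip
Dir E: first cell '.' (not opp) -> no flip
Dir SW: first cell '.' (not opp) -> no flip
Dir S: first cell '.' (not opp) -> no flip
Dir SE: first cell '.' (not opp) -> no flip
All flips: (4,5)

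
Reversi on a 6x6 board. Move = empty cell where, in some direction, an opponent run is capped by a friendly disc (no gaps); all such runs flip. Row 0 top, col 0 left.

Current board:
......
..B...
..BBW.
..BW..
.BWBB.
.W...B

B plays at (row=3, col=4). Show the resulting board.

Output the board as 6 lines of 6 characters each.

Answer: ......
..B...
..BBW.
..BBB.
.BWBB.
.W...B

Derivation:
Place B at (3,4); scan 8 dirs for brackets.
Dir NW: first cell 'B' (not opp) -> no flip
Dir N: opp run (2,4), next='.' -> no flip
Dir NE: first cell '.' (not opp) -> no flip
Dir W: opp run (3,3) capped by B -> flip
Dir E: first cell '.' (not opp) -> no flip
Dir SW: first cell 'B' (not opp) -> no flip
Dir S: first cell 'B' (not opp) -> no flip
Dir SE: first cell '.' (not opp) -> no flip
All flips: (3,3)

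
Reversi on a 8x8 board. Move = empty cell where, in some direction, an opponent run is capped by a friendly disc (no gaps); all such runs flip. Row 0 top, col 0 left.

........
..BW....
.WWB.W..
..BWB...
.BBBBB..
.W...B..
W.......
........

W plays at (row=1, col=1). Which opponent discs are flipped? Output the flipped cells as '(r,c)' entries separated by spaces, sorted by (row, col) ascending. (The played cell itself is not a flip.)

Dir NW: first cell '.' (not opp) -> no flip
Dir N: first cell '.' (not opp) -> no flip
Dir NE: first cell '.' (not opp) -> no flip
Dir W: first cell '.' (not opp) -> no flip
Dir E: opp run (1,2) capped by W -> flip
Dir SW: first cell '.' (not opp) -> no flip
Dir S: first cell 'W' (not opp) -> no flip
Dir SE: first cell 'W' (not opp) -> no flip

Answer: (1,2)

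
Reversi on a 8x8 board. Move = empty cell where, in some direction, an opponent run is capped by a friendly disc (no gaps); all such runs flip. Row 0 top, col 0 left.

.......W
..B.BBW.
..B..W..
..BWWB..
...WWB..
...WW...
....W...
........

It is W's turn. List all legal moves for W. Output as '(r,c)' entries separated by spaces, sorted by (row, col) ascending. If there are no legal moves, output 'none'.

Answer: (0,3) (0,5) (1,1) (1,3) (2,1) (2,6) (3,1) (3,6) (4,6) (5,5) (5,6)

Derivation:
(0,1): no bracket -> illegal
(0,2): no bracket -> illegal
(0,3): flips 1 -> legal
(0,4): no bracket -> illegal
(0,5): flips 1 -> legal
(0,6): no bracket -> illegal
(1,1): flips 1 -> legal
(1,3): flips 2 -> legal
(2,1): flips 1 -> legal
(2,3): no bracket -> illegal
(2,4): no bracket -> illegal
(2,6): flips 1 -> legal
(3,1): flips 1 -> legal
(3,6): flips 2 -> legal
(4,1): no bracket -> illegal
(4,2): no bracket -> illegal
(4,6): flips 1 -> legal
(5,5): flips 2 -> legal
(5,6): flips 1 -> legal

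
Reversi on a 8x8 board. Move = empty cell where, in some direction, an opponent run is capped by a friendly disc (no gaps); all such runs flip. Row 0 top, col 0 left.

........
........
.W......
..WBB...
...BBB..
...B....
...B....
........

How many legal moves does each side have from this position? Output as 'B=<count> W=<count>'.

-- B to move --
(1,0): flips 2 -> legal
(1,1): no bracket -> illegal
(1,2): no bracket -> illegal
(2,0): no bracket -> illegal
(2,2): no bracket -> illegal
(2,3): no bracket -> illegal
(3,0): no bracket -> illegal
(3,1): flips 1 -> legal
(4,1): no bracket -> illegal
(4,2): no bracket -> illegal
B mobility = 2
-- W to move --
(2,2): no bracket -> illegal
(2,3): no bracket -> illegal
(2,4): no bracket -> illegal
(2,5): no bracket -> illegal
(3,5): flips 2 -> legal
(3,6): no bracket -> illegal
(4,2): no bracket -> illegal
(4,6): no bracket -> illegal
(5,2): no bracket -> illegal
(5,4): flips 1 -> legal
(5,5): no bracket -> illegal
(5,6): no bracket -> illegal
(6,2): no bracket -> illegal
(6,4): no bracket -> illegal
(7,2): no bracket -> illegal
(7,3): no bracket -> illegal
(7,4): no bracket -> illegal
W mobility = 2

Answer: B=2 W=2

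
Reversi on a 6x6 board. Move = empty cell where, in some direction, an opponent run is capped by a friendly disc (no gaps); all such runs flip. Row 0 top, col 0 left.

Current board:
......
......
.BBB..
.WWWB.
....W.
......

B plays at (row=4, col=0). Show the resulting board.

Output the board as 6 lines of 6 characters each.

Answer: ......
......
.BBB..
.BWWB.
B...W.
......

Derivation:
Place B at (4,0); scan 8 dirs for brackets.
Dir NW: edge -> no flip
Dir N: first cell '.' (not opp) -> no flip
Dir NE: opp run (3,1) capped by B -> flip
Dir W: edge -> no flip
Dir E: first cell '.' (not opp) -> no flip
Dir SW: edge -> no flip
Dir S: first cell '.' (not opp) -> no flip
Dir SE: first cell '.' (not opp) -> no flip
All flips: (3,1)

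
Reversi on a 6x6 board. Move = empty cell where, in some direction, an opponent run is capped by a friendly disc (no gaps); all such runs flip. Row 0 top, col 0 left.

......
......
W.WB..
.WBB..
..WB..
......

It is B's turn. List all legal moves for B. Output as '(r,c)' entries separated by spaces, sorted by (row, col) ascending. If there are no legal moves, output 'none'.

Answer: (1,1) (1,2) (2,1) (3,0) (4,1) (5,1) (5,2)

Derivation:
(1,0): no bracket -> illegal
(1,1): flips 1 -> legal
(1,2): flips 1 -> legal
(1,3): no bracket -> illegal
(2,1): flips 1 -> legal
(3,0): flips 1 -> legal
(4,0): no bracket -> illegal
(4,1): flips 1 -> legal
(5,1): flips 1 -> legal
(5,2): flips 1 -> legal
(5,3): no bracket -> illegal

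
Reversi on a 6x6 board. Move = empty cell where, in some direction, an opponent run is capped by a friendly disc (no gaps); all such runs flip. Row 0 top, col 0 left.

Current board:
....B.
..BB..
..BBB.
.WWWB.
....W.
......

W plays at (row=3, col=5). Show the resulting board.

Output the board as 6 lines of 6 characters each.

Place W at (3,5); scan 8 dirs for brackets.
Dir NW: opp run (2,4) (1,3), next='.' -> no flip
Dir N: first cell '.' (not opp) -> no flip
Dir NE: edge -> no flip
Dir W: opp run (3,4) capped by W -> flip
Dir E: edge -> no flip
Dir SW: first cell 'W' (not opp) -> no flip
Dir S: first cell '.' (not opp) -> no flip
Dir SE: edge -> no flip
All flips: (3,4)

Answer: ....B.
..BB..
..BBB.
.WWWWW
....W.
......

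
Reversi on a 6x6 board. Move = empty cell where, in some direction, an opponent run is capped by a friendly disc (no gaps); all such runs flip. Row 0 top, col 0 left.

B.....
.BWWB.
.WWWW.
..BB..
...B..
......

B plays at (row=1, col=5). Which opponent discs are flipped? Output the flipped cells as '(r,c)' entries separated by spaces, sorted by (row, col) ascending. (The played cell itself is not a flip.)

Dir NW: first cell '.' (not opp) -> no flip
Dir N: first cell '.' (not opp) -> no flip
Dir NE: edge -> no flip
Dir W: first cell 'B' (not opp) -> no flip
Dir E: edge -> no flip
Dir SW: opp run (2,4) capped by B -> flip
Dir S: first cell '.' (not opp) -> no flip
Dir SE: edge -> no flip

Answer: (2,4)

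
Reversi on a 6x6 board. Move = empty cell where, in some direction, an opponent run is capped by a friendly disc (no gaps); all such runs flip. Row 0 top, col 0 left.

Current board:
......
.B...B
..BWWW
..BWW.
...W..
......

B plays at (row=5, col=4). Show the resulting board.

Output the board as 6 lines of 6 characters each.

Place B at (5,4); scan 8 dirs for brackets.
Dir NW: opp run (4,3) capped by B -> flip
Dir N: first cell '.' (not opp) -> no flip
Dir NE: first cell '.' (not opp) -> no flip
Dir W: first cell '.' (not opp) -> no flip
Dir E: first cell '.' (not opp) -> no flip
Dir SW: edge -> no flip
Dir S: edge -> no flip
Dir SE: edge -> no flip
All flips: (4,3)

Answer: ......
.B...B
..BWWW
..BWW.
...B..
....B.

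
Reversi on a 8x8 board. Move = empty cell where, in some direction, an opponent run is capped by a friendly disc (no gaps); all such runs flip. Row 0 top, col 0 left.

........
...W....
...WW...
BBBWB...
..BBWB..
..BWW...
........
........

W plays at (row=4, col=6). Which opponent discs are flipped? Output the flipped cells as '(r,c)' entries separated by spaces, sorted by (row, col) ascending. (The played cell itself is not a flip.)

Dir NW: first cell '.' (not opp) -> no flip
Dir N: first cell '.' (not opp) -> no flip
Dir NE: first cell '.' (not opp) -> no flip
Dir W: opp run (4,5) capped by W -> flip
Dir E: first cell '.' (not opp) -> no flip
Dir SW: first cell '.' (not opp) -> no flip
Dir S: first cell '.' (not opp) -> no flip
Dir SE: first cell '.' (not opp) -> no flip

Answer: (4,5)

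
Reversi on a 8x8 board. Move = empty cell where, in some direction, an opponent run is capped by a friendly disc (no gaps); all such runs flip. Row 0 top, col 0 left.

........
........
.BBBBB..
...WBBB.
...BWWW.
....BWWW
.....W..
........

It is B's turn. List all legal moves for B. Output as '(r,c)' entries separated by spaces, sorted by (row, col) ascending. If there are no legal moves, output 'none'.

(3,2): flips 1 -> legal
(3,7): no bracket -> illegal
(4,2): flips 1 -> legal
(4,7): flips 3 -> legal
(5,3): flips 1 -> legal
(6,4): no bracket -> illegal
(6,6): flips 5 -> legal
(6,7): flips 2 -> legal
(7,4): no bracket -> illegal
(7,5): flips 3 -> legal
(7,6): flips 1 -> legal

Answer: (3,2) (4,2) (4,7) (5,3) (6,6) (6,7) (7,5) (7,6)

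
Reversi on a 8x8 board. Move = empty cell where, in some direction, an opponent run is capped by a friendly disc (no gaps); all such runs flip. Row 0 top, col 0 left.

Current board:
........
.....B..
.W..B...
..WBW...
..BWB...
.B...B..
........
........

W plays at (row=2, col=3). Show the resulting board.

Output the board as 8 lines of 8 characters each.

Place W at (2,3); scan 8 dirs for brackets.
Dir NW: first cell '.' (not opp) -> no flip
Dir N: first cell '.' (not opp) -> no flip
Dir NE: first cell '.' (not opp) -> no flip
Dir W: first cell '.' (not opp) -> no flip
Dir E: opp run (2,4), next='.' -> no flip
Dir SW: first cell 'W' (not opp) -> no flip
Dir S: opp run (3,3) capped by W -> flip
Dir SE: first cell 'W' (not opp) -> no flip
All flips: (3,3)

Answer: ........
.....B..
.W.WB...
..WWW...
..BWB...
.B...B..
........
........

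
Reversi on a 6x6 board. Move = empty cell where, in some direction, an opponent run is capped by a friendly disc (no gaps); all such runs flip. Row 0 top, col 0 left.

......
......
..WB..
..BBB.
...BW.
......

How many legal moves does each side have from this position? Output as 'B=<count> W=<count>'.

Answer: B=6 W=2

Derivation:
-- B to move --
(1,1): flips 1 -> legal
(1,2): flips 1 -> legal
(1,3): no bracket -> illegal
(2,1): flips 1 -> legal
(3,1): no bracket -> illegal
(3,5): no bracket -> illegal
(4,5): flips 1 -> legal
(5,3): no bracket -> illegal
(5,4): flips 1 -> legal
(5,5): flips 1 -> legal
B mobility = 6
-- W to move --
(1,2): no bracket -> illegal
(1,3): no bracket -> illegal
(1,4): no bracket -> illegal
(2,1): no bracket -> illegal
(2,4): flips 2 -> legal
(2,5): no bracket -> illegal
(3,1): no bracket -> illegal
(3,5): no bracket -> illegal
(4,1): no bracket -> illegal
(4,2): flips 2 -> legal
(4,5): no bracket -> illegal
(5,2): no bracket -> illegal
(5,3): no bracket -> illegal
(5,4): no bracket -> illegal
W mobility = 2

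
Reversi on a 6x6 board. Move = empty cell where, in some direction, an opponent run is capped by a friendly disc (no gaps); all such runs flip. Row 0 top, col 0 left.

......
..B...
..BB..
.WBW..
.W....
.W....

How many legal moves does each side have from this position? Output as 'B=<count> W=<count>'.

Answer: B=6 W=3

Derivation:
-- B to move --
(2,0): no bracket -> illegal
(2,1): no bracket -> illegal
(2,4): no bracket -> illegal
(3,0): flips 1 -> legal
(3,4): flips 1 -> legal
(4,0): flips 1 -> legal
(4,2): no bracket -> illegal
(4,3): flips 1 -> legal
(4,4): flips 1 -> legal
(5,0): flips 1 -> legal
(5,2): no bracket -> illegal
B mobility = 6
-- W to move --
(0,1): no bracket -> illegal
(0,2): no bracket -> illegal
(0,3): no bracket -> illegal
(1,1): flips 1 -> legal
(1,3): flips 2 -> legal
(1,4): flips 2 -> legal
(2,1): no bracket -> illegal
(2,4): no bracket -> illegal
(3,4): no bracket -> illegal
(4,2): no bracket -> illegal
(4,3): no bracket -> illegal
W mobility = 3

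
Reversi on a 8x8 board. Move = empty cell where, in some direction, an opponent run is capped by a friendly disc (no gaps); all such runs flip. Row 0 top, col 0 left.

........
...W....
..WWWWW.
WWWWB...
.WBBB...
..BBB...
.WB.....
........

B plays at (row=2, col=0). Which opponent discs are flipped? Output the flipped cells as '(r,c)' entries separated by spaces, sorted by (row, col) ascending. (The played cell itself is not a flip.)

Answer: (3,1)

Derivation:
Dir NW: edge -> no flip
Dir N: first cell '.' (not opp) -> no flip
Dir NE: first cell '.' (not opp) -> no flip
Dir W: edge -> no flip
Dir E: first cell '.' (not opp) -> no flip
Dir SW: edge -> no flip
Dir S: opp run (3,0), next='.' -> no flip
Dir SE: opp run (3,1) capped by B -> flip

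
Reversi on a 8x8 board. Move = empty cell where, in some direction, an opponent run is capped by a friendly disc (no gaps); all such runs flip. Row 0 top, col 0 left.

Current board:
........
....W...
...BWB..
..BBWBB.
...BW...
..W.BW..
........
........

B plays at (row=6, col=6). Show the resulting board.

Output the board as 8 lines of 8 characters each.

Answer: ........
....W...
...BWB..
..BBWBB.
...BB...
..W.BB..
......B.
........

Derivation:
Place B at (6,6); scan 8 dirs for brackets.
Dir NW: opp run (5,5) (4,4) capped by B -> flip
Dir N: first cell '.' (not opp) -> no flip
Dir NE: first cell '.' (not opp) -> no flip
Dir W: first cell '.' (not opp) -> no flip
Dir E: first cell '.' (not opp) -> no flip
Dir SW: first cell '.' (not opp) -> no flip
Dir S: first cell '.' (not opp) -> no flip
Dir SE: first cell '.' (not opp) -> no flip
All flips: (4,4) (5,5)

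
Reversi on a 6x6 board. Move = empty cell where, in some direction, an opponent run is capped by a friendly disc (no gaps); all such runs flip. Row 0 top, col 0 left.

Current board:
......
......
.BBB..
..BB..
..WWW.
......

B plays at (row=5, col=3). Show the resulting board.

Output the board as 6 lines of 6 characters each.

Answer: ......
......
.BBB..
..BB..
..WBW.
...B..

Derivation:
Place B at (5,3); scan 8 dirs for brackets.
Dir NW: opp run (4,2), next='.' -> no flip
Dir N: opp run (4,3) capped by B -> flip
Dir NE: opp run (4,4), next='.' -> no flip
Dir W: first cell '.' (not opp) -> no flip
Dir E: first cell '.' (not opp) -> no flip
Dir SW: edge -> no flip
Dir S: edge -> no flip
Dir SE: edge -> no flip
All flips: (4,3)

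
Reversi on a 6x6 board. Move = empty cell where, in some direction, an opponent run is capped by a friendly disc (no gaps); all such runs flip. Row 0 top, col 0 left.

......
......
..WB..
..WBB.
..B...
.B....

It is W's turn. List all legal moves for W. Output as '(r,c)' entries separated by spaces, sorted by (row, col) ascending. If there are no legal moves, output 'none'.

(1,2): no bracket -> illegal
(1,3): no bracket -> illegal
(1,4): flips 1 -> legal
(2,4): flips 1 -> legal
(2,5): no bracket -> illegal
(3,1): no bracket -> illegal
(3,5): flips 2 -> legal
(4,0): no bracket -> illegal
(4,1): no bracket -> illegal
(4,3): no bracket -> illegal
(4,4): flips 1 -> legal
(4,5): no bracket -> illegal
(5,0): no bracket -> illegal
(5,2): flips 1 -> legal
(5,3): no bracket -> illegal

Answer: (1,4) (2,4) (3,5) (4,4) (5,2)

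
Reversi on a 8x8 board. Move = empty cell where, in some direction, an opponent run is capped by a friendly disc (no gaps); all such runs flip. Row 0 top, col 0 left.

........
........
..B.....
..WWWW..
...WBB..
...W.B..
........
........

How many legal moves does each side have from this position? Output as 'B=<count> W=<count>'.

-- B to move --
(2,1): no bracket -> illegal
(2,3): flips 1 -> legal
(2,4): flips 1 -> legal
(2,5): flips 1 -> legal
(2,6): flips 1 -> legal
(3,1): no bracket -> illegal
(3,6): no bracket -> illegal
(4,1): no bracket -> illegal
(4,2): flips 2 -> legal
(4,6): no bracket -> illegal
(5,2): no bracket -> illegal
(5,4): no bracket -> illegal
(6,2): flips 1 -> legal
(6,3): no bracket -> illegal
(6,4): no bracket -> illegal
B mobility = 6
-- W to move --
(1,1): flips 1 -> legal
(1,2): flips 1 -> legal
(1,3): no bracket -> illegal
(2,1): no bracket -> illegal
(2,3): no bracket -> illegal
(3,1): no bracket -> illegal
(3,6): no bracket -> illegal
(4,6): flips 2 -> legal
(5,4): flips 1 -> legal
(5,6): flips 1 -> legal
(6,4): no bracket -> illegal
(6,5): flips 2 -> legal
(6,6): flips 2 -> legal
W mobility = 7

Answer: B=6 W=7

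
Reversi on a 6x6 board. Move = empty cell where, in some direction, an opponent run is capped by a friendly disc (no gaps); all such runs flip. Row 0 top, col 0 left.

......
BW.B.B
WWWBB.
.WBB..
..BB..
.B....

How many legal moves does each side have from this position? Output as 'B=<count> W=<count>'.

Answer: B=4 W=8

Derivation:
-- B to move --
(0,0): flips 2 -> legal
(0,1): no bracket -> illegal
(0,2): no bracket -> illegal
(1,2): flips 2 -> legal
(3,0): flips 2 -> legal
(4,0): flips 2 -> legal
(4,1): no bracket -> illegal
B mobility = 4
-- W to move --
(0,0): flips 1 -> legal
(0,1): no bracket -> illegal
(0,2): no bracket -> illegal
(0,3): no bracket -> illegal
(0,4): flips 1 -> legal
(0,5): no bracket -> illegal
(1,2): no bracket -> illegal
(1,4): no bracket -> illegal
(2,5): flips 2 -> legal
(3,4): flips 2 -> legal
(3,5): no bracket -> illegal
(4,0): no bracket -> illegal
(4,1): no bracket -> illegal
(4,4): flips 1 -> legal
(5,0): no bracket -> illegal
(5,2): flips 2 -> legal
(5,3): flips 1 -> legal
(5,4): flips 2 -> legal
W mobility = 8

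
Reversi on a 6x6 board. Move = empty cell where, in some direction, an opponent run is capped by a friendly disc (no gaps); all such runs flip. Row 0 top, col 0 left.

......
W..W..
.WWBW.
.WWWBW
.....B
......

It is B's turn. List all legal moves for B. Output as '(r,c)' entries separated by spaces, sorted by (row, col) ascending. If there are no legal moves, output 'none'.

Answer: (0,3) (1,4) (2,0) (2,5) (3,0) (4,1) (4,3)

Derivation:
(0,0): no bracket -> illegal
(0,1): no bracket -> illegal
(0,2): no bracket -> illegal
(0,3): flips 1 -> legal
(0,4): no bracket -> illegal
(1,1): no bracket -> illegal
(1,2): no bracket -> illegal
(1,4): flips 1 -> legal
(1,5): no bracket -> illegal
(2,0): flips 2 -> legal
(2,5): flips 2 -> legal
(3,0): flips 3 -> legal
(4,0): no bracket -> illegal
(4,1): flips 1 -> legal
(4,2): no bracket -> illegal
(4,3): flips 1 -> legal
(4,4): no bracket -> illegal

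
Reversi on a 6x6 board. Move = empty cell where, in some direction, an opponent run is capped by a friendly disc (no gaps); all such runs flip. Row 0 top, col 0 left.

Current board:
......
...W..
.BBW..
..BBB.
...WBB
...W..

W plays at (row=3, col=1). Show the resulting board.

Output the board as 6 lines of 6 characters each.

Place W at (3,1); scan 8 dirs for brackets.
Dir NW: first cell '.' (not opp) -> no flip
Dir N: opp run (2,1), next='.' -> no flip
Dir NE: opp run (2,2) capped by W -> flip
Dir W: first cell '.' (not opp) -> no flip
Dir E: opp run (3,2) (3,3) (3,4), next='.' -> no flip
Dir SW: first cell '.' (not opp) -> no flip
Dir S: first cell '.' (not opp) -> no flip
Dir SE: first cell '.' (not opp) -> no flip
All flips: (2,2)

Answer: ......
...W..
.BWW..
.WBBB.
...WBB
...W..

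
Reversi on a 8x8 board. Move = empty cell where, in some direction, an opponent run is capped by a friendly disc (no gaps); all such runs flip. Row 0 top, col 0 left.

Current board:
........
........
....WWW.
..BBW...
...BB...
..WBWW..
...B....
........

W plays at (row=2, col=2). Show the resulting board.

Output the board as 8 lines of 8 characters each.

Answer: ........
........
..W.WWW.
..BWW...
...BW...
..WBWW..
...B....
........

Derivation:
Place W at (2,2); scan 8 dirs for brackets.
Dir NW: first cell '.' (not opp) -> no flip
Dir N: first cell '.' (not opp) -> no flip
Dir NE: first cell '.' (not opp) -> no flip
Dir W: first cell '.' (not opp) -> no flip
Dir E: first cell '.' (not opp) -> no flip
Dir SW: first cell '.' (not opp) -> no flip
Dir S: opp run (3,2), next='.' -> no flip
Dir SE: opp run (3,3) (4,4) capped by W -> flip
All flips: (3,3) (4,4)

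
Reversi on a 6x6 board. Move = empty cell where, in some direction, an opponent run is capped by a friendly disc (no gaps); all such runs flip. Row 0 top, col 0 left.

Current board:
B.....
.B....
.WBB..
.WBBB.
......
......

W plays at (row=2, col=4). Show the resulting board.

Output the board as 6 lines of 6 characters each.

Answer: B.....
.B....
.WWWW.
.WBBB.
......
......

Derivation:
Place W at (2,4); scan 8 dirs for brackets.
Dir NW: first cell '.' (not opp) -> no flip
Dir N: first cell '.' (not opp) -> no flip
Dir NE: first cell '.' (not opp) -> no flip
Dir W: opp run (2,3) (2,2) capped by W -> flip
Dir E: first cell '.' (not opp) -> no flip
Dir SW: opp run (3,3), next='.' -> no flip
Dir S: opp run (3,4), next='.' -> no flip
Dir SE: first cell '.' (not opp) -> no flip
All flips: (2,2) (2,3)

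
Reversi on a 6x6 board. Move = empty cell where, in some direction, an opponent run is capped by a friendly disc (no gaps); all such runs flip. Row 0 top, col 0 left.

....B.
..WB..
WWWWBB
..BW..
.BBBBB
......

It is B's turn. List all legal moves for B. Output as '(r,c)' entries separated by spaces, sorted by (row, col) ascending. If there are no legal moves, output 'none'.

(0,1): no bracket -> illegal
(0,2): flips 2 -> legal
(0,3): no bracket -> illegal
(1,0): flips 1 -> legal
(1,1): flips 3 -> legal
(1,4): flips 1 -> legal
(3,0): no bracket -> illegal
(3,1): flips 1 -> legal
(3,4): flips 1 -> legal

Answer: (0,2) (1,0) (1,1) (1,4) (3,1) (3,4)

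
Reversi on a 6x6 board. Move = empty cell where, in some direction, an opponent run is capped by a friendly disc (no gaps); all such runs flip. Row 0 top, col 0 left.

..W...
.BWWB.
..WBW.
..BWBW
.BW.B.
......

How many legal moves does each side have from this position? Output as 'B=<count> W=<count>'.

Answer: B=6 W=11

Derivation:
-- B to move --
(0,1): flips 1 -> legal
(0,3): flips 1 -> legal
(0,4): no bracket -> illegal
(1,5): no bracket -> illegal
(2,1): flips 1 -> legal
(2,5): flips 1 -> legal
(3,1): no bracket -> illegal
(4,3): flips 2 -> legal
(4,5): no bracket -> illegal
(5,1): no bracket -> illegal
(5,2): flips 1 -> legal
(5,3): no bracket -> illegal
B mobility = 6
-- W to move --
(0,0): flips 1 -> legal
(0,1): no bracket -> illegal
(0,3): no bracket -> illegal
(0,4): flips 1 -> legal
(0,5): no bracket -> illegal
(1,0): flips 1 -> legal
(1,5): flips 1 -> legal
(2,0): flips 1 -> legal
(2,1): no bracket -> illegal
(2,5): no bracket -> illegal
(3,0): no bracket -> illegal
(3,1): flips 1 -> legal
(4,0): flips 1 -> legal
(4,3): no bracket -> illegal
(4,5): flips 2 -> legal
(5,0): no bracket -> illegal
(5,1): no bracket -> illegal
(5,2): no bracket -> illegal
(5,3): flips 1 -> legal
(5,4): flips 2 -> legal
(5,5): flips 1 -> legal
W mobility = 11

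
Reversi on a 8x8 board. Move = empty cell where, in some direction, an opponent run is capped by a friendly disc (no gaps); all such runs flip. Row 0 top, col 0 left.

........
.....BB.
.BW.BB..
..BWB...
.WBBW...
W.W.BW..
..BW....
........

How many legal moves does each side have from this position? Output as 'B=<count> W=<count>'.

Answer: B=8 W=13

Derivation:
-- B to move --
(1,1): no bracket -> illegal
(1,2): flips 1 -> legal
(1,3): no bracket -> illegal
(2,3): flips 2 -> legal
(3,0): no bracket -> illegal
(3,1): no bracket -> illegal
(3,5): no bracket -> illegal
(4,0): flips 1 -> legal
(4,5): flips 1 -> legal
(4,6): no bracket -> illegal
(5,1): no bracket -> illegal
(5,3): no bracket -> illegal
(5,6): flips 1 -> legal
(6,0): no bracket -> illegal
(6,1): flips 1 -> legal
(6,4): flips 1 -> legal
(6,5): no bracket -> illegal
(6,6): no bracket -> illegal
(7,2): flips 1 -> legal
(7,3): no bracket -> illegal
(7,4): no bracket -> illegal
B mobility = 8
-- W to move --
(0,4): no bracket -> illegal
(0,5): no bracket -> illegal
(0,6): flips 2 -> legal
(0,7): flips 4 -> legal
(1,0): no bracket -> illegal
(1,1): no bracket -> illegal
(1,2): no bracket -> illegal
(1,3): no bracket -> illegal
(1,4): flips 2 -> legal
(1,7): no bracket -> illegal
(2,0): flips 1 -> legal
(2,3): flips 1 -> legal
(2,6): no bracket -> illegal
(2,7): no bracket -> illegal
(3,0): no bracket -> illegal
(3,1): flips 1 -> legal
(3,5): flips 1 -> legal
(3,6): no bracket -> illegal
(4,5): flips 1 -> legal
(5,1): flips 1 -> legal
(5,3): flips 2 -> legal
(6,1): flips 1 -> legal
(6,4): flips 1 -> legal
(6,5): no bracket -> illegal
(7,1): no bracket -> illegal
(7,2): flips 1 -> legal
(7,3): no bracket -> illegal
W mobility = 13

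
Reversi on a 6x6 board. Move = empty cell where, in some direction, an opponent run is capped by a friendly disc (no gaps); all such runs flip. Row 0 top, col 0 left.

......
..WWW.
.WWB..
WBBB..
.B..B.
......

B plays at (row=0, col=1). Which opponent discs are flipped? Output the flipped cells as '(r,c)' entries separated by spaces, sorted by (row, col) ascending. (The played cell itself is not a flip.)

Answer: (1,2)

Derivation:
Dir NW: edge -> no flip
Dir N: edge -> no flip
Dir NE: edge -> no flip
Dir W: first cell '.' (not opp) -> no flip
Dir E: first cell '.' (not opp) -> no flip
Dir SW: first cell '.' (not opp) -> no flip
Dir S: first cell '.' (not opp) -> no flip
Dir SE: opp run (1,2) capped by B -> flip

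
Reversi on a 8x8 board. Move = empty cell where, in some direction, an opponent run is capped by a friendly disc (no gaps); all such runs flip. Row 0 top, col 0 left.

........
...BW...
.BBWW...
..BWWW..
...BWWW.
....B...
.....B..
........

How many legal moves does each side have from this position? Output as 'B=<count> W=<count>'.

Answer: B=8 W=12

Derivation:
-- B to move --
(0,3): no bracket -> illegal
(0,4): flips 4 -> legal
(0,5): flips 2 -> legal
(1,2): no bracket -> illegal
(1,5): flips 1 -> legal
(2,5): flips 3 -> legal
(2,6): no bracket -> illegal
(3,6): flips 4 -> legal
(3,7): no bracket -> illegal
(4,2): no bracket -> illegal
(4,7): flips 3 -> legal
(5,3): no bracket -> illegal
(5,5): flips 2 -> legal
(5,6): no bracket -> illegal
(5,7): flips 3 -> legal
B mobility = 8
-- W to move --
(0,2): flips 1 -> legal
(0,3): flips 1 -> legal
(0,4): no bracket -> illegal
(1,0): no bracket -> illegal
(1,1): flips 1 -> legal
(1,2): flips 1 -> legal
(2,0): flips 2 -> legal
(3,0): no bracket -> illegal
(3,1): flips 1 -> legal
(4,1): flips 1 -> legal
(4,2): flips 1 -> legal
(5,2): flips 1 -> legal
(5,3): flips 1 -> legal
(5,5): no bracket -> illegal
(5,6): no bracket -> illegal
(6,3): flips 1 -> legal
(6,4): flips 1 -> legal
(6,6): no bracket -> illegal
(7,4): no bracket -> illegal
(7,5): no bracket -> illegal
(7,6): no bracket -> illegal
W mobility = 12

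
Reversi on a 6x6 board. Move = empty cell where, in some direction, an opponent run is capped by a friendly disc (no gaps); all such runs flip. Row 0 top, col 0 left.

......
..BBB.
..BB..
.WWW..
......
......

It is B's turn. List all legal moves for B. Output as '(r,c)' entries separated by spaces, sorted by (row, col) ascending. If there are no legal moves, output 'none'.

Answer: (4,0) (4,1) (4,2) (4,3) (4,4)

Derivation:
(2,0): no bracket -> illegal
(2,1): no bracket -> illegal
(2,4): no bracket -> illegal
(3,0): no bracket -> illegal
(3,4): no bracket -> illegal
(4,0): flips 1 -> legal
(4,1): flips 1 -> legal
(4,2): flips 1 -> legal
(4,3): flips 1 -> legal
(4,4): flips 1 -> legal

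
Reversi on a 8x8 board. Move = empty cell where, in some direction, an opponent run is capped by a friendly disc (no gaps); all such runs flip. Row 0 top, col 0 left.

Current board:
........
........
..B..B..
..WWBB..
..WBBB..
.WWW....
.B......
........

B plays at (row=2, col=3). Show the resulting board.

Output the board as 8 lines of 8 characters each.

Place B at (2,3); scan 8 dirs for brackets.
Dir NW: first cell '.' (not opp) -> no flip
Dir N: first cell '.' (not opp) -> no flip
Dir NE: first cell '.' (not opp) -> no flip
Dir W: first cell 'B' (not opp) -> no flip
Dir E: first cell '.' (not opp) -> no flip
Dir SW: opp run (3,2), next='.' -> no flip
Dir S: opp run (3,3) capped by B -> flip
Dir SE: first cell 'B' (not opp) -> no flip
All flips: (3,3)

Answer: ........
........
..BB.B..
..WBBB..
..WBBB..
.WWW....
.B......
........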